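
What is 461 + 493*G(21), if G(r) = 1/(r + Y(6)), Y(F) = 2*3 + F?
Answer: 15706/33 ≈ 475.94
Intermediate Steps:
Y(F) = 6 + F
G(r) = 1/(12 + r) (G(r) = 1/(r + (6 + 6)) = 1/(r + 12) = 1/(12 + r))
461 + 493*G(21) = 461 + 493/(12 + 21) = 461 + 493/33 = 15706/33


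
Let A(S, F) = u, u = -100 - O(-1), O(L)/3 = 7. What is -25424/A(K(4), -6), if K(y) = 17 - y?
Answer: 25424/121 ≈ 210.12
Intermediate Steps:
O(L) = 21 (O(L) = 3*7 = 21)
u = -121 (u = -100 - 1*21 = -100 - 21 = -121)
A(S, F) = -121
-25424/A(K(4), -6) = -25424/(-121) = -25424*(-1/121) = 25424/121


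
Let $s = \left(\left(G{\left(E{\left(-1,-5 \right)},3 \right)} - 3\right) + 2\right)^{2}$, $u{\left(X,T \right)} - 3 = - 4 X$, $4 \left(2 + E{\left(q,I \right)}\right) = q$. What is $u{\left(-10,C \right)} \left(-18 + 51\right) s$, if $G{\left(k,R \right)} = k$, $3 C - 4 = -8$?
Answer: $\frac{239811}{16} \approx 14988.0$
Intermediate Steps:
$C = - \frac{4}{3}$ ($C = \frac{4}{3} + \frac{1}{3} \left(-8\right) = \frac{4}{3} - \frac{8}{3} = - \frac{4}{3} \approx -1.3333$)
$E{\left(q,I \right)} = -2 + \frac{q}{4}$
$u{\left(X,T \right)} = 3 - 4 X$
$s = \frac{169}{16}$ ($s = \left(\left(\left(-2 + \frac{1}{4} \left(-1\right)\right) - 3\right) + 2\right)^{2} = \left(\left(\left(-2 - \frac{1}{4}\right) - 3\right) + 2\right)^{2} = \left(\left(- \frac{9}{4} - 3\right) + 2\right)^{2} = \left(- \frac{21}{4} + 2\right)^{2} = \left(- \frac{13}{4}\right)^{2} = \frac{169}{16} \approx 10.563$)
$u{\left(-10,C \right)} \left(-18 + 51\right) s = \left(3 - -40\right) \left(-18 + 51\right) \frac{169}{16} = \left(3 + 40\right) 33 \cdot \frac{169}{16} = 43 \cdot 33 \cdot \frac{169}{16} = 1419 \cdot \frac{169}{16} = \frac{239811}{16}$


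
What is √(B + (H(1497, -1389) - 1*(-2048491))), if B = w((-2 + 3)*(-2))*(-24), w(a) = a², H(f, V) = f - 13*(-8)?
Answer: 2*√512499 ≈ 1431.8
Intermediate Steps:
H(f, V) = 104 + f (H(f, V) = f + 104 = 104 + f)
B = -96 (B = ((-2 + 3)*(-2))²*(-24) = (1*(-2))²*(-24) = (-2)²*(-24) = 4*(-24) = -96)
√(B + (H(1497, -1389) - 1*(-2048491))) = √(-96 + ((104 + 1497) - 1*(-2048491))) = √(-96 + (1601 + 2048491)) = √(-96 + 2050092) = √2049996 = 2*√512499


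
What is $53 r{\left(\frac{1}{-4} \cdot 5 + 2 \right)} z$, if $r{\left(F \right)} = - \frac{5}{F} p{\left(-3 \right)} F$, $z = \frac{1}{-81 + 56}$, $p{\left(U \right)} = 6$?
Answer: $\frac{318}{5} \approx 63.6$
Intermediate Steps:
$z = - \frac{1}{25}$ ($z = \frac{1}{-25} = - \frac{1}{25} \approx -0.04$)
$r{\left(F \right)} = -30$ ($r{\left(F \right)} = - \frac{5}{F} 6 F = - \frac{30}{F} F = -30$)
$53 r{\left(\frac{1}{-4} \cdot 5 + 2 \right)} z = 53 \left(-30\right) \left(- \frac{1}{25}\right) = \left(-1590\right) \left(- \frac{1}{25}\right) = \frac{318}{5}$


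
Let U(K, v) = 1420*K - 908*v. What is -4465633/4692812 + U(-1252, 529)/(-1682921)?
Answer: 3081869105671/7897631863852 ≈ 0.39023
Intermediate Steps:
U(K, v) = -908*v + 1420*K
-4465633/4692812 + U(-1252, 529)/(-1682921) = -4465633/4692812 + (-908*529 + 1420*(-1252))/(-1682921) = -4465633*1/4692812 + (-480332 - 1777840)*(-1/1682921) = -4465633/4692812 - 2258172*(-1/1682921) = -4465633/4692812 + 2258172/1682921 = 3081869105671/7897631863852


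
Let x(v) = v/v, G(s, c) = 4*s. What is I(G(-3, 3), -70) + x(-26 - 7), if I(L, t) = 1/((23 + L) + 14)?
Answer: 26/25 ≈ 1.0400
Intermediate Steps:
x(v) = 1
I(L, t) = 1/(37 + L)
I(G(-3, 3), -70) + x(-26 - 7) = 1/(37 + 4*(-3)) + 1 = 1/(37 - 12) + 1 = 1/25 + 1 = 26/25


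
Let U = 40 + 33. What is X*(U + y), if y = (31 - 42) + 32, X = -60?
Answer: -5640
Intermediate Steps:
U = 73
y = 21 (y = -11 + 32 = 21)
X*(U + y) = -60*(73 + 21) = -60*94 = -5640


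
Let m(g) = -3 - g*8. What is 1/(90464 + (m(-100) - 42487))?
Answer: 1/48774 ≈ 2.0503e-5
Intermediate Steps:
m(g) = -3 - 8*g
1/(90464 + (m(-100) - 42487)) = 1/(90464 + ((-3 - 8*(-100)) - 42487)) = 1/(90464 + ((-3 + 800) - 42487)) = 1/(90464 + (797 - 42487)) = 1/(90464 - 41690) = 1/48774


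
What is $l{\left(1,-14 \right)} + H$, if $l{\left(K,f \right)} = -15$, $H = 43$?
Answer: $28$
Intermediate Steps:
$l{\left(1,-14 \right)} + H = -15 + 43 = 28$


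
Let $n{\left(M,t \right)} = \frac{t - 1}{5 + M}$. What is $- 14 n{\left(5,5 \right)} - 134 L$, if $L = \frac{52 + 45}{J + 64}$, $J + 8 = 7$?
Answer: $- \frac{66754}{315} \approx -211.92$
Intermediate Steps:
$J = -1$ ($J = -8 + 7 = -1$)
$n{\left(M,t \right)} = \frac{-1 + t}{5 + M}$
$L = \frac{97}{63}$ ($L = \frac{52 + 45}{-1 + 64} = \frac{97}{63} \approx 1.5397$)
$- 14 n{\left(5,5 \right)} - 134 L = - 14 \frac{-1 + 5}{5 + 5} - \frac{12998}{63} = - 14 \cdot \frac{1}{10} \cdot 4 - \frac{12998}{63} = \left(-14\right) \frac{2}{5} - \frac{12998}{63} = - \frac{28}{5} - \frac{12998}{63} = - \frac{66754}{315}$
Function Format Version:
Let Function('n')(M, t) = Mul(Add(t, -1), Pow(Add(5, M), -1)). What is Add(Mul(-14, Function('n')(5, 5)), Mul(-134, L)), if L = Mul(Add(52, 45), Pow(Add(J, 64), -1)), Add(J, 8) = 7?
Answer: Rational(-66754, 315) ≈ -211.92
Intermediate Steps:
J = -1 (J = Add(-8, 7) = -1)
Function('n')(M, t) = Mul(Pow(Add(5, M), -1), Add(-1, t)) (Function('n')(M, t) = Mul(Add(-1, t), Pow(Add(5, M), -1)) = Mul(Pow(Add(5, M), -1), Add(-1, t)))
L = Rational(97, 63) (L = Mul(Add(52, 45), Pow(Add(-1, 64), -1)) = Mul(97, Pow(63, -1)) = Mul(97, Rational(1, 63)) = Rational(97, 63) ≈ 1.5397)
Add(Mul(-14, Function('n')(5, 5)), Mul(-134, L)) = Add(Mul(-14, Mul(Pow(Add(5, 5), -1), Add(-1, 5))), Mul(-134, Rational(97, 63))) = Add(Mul(-14, Mul(Pow(10, -1), 4)), Rational(-12998, 63)) = Add(Mul(-14, Mul(Rational(1, 10), 4)), Rational(-12998, 63)) = Add(Mul(-14, Rational(2, 5)), Rational(-12998, 63)) = Add(Rational(-28, 5), Rational(-12998, 63)) = Rational(-66754, 315)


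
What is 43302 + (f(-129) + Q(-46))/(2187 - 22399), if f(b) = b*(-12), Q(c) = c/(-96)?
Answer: 42010486825/970176 ≈ 43302.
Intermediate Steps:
Q(c) = -c/96 (Q(c) = c*(-1/96) = -c/96)
f(b) = -12*b
43302 + (f(-129) + Q(-46))/(2187 - 22399) = 43302 + (-12*(-129) - 1/96*(-46))/(2187 - 22399) = 43302 + (1548 + 23/48)/(-20212) = 43302 + (74327/48)*(-1/20212) = 43302 - 74327/970176 = 42010486825/970176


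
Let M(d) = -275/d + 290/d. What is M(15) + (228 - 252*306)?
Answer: -76883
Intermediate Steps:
M(d) = 15/d
M(15) + (228 - 252*306) = 15/15 + (228 - 252*306) = 15*(1/15) + (228 - 77112) = 1 - 76884 = -76883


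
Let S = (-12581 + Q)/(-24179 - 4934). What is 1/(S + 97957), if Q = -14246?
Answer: 29113/2851848968 ≈ 1.0208e-5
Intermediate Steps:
S = 26827/29113 (S = (-12581 - 14246)/(-24179 - 4934) = -26827/(-29113) = -26827*(-1/29113) = 26827/29113 ≈ 0.92148)
1/(S + 97957) = 1/(26827/29113 + 97957) = 1/(2851848968/29113) = 29113/2851848968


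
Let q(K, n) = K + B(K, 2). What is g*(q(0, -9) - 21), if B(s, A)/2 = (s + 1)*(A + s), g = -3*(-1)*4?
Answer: -204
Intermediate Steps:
g = 12 (g = 3*4 = 12)
B(s, A) = 2*(1 + s)*(A + s) (B(s, A) = 2*((s + 1)*(A + s)) = 2*((1 + s)*(A + s)) = 2*(1 + s)*(A + s))
q(K, n) = 4 + 2*K**2 + 7*K (q(K, n) = K + (2*2 + 2*K + 2*K**2 + 2*2*K) = K + (4 + 2*K + 2*K**2 + 4*K) = K + (4 + 2*K**2 + 6*K) = 4 + 2*K**2 + 7*K)
g*(q(0, -9) - 21) = 12*((4 + 2*0**2 + 7*0) - 21) = 12*((4 + 2*0 + 0) - 21) = 12*((4 + 0 + 0) - 21) = 12*(4 - 21) = 12*(-17) = -204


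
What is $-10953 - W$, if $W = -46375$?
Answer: $35422$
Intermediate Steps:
$-10953 - W = -10953 - -46375 = -10953 + 46375 = 35422$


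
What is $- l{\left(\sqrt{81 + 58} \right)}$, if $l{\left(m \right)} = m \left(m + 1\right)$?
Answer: $-139 - \sqrt{139} \approx -150.79$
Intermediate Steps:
$l{\left(m \right)} = m \left(1 + m\right)$
$- l{\left(\sqrt{81 + 58} \right)} = - \sqrt{81 + 58} \left(1 + \sqrt{81 + 58}\right) = - \sqrt{139} \left(1 + \sqrt{139}\right)$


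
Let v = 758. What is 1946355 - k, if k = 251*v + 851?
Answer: 1755246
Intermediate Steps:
k = 191109 (k = 251*758 + 851 = 190258 + 851 = 191109)
1946355 - k = 1946355 - 1*191109 = 1946355 - 191109 = 1755246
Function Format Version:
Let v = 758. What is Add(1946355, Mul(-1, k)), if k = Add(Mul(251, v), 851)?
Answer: 1755246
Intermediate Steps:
k = 191109 (k = Add(Mul(251, 758), 851) = Add(190258, 851) = 191109)
Add(1946355, Mul(-1, k)) = Add(1946355, Mul(-1, 191109)) = Add(1946355, -191109) = 1755246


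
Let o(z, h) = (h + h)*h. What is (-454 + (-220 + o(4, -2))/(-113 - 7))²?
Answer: 184063489/900 ≈ 2.0452e+5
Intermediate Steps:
o(z, h) = 2*h² (o(z, h) = (2*h)*h = 2*h²)
(-454 + (-220 + o(4, -2))/(-113 - 7))² = (-454 + (-220 + 2*(-2)²)/(-113 - 7))² = (-454 + (-220 + 2*4)/(-120))² = (-454 + (-220 + 8)*(-1/120))² = (-454 - 212*(-1/120))² = (-454 + 53/30)² = (-13567/30)² = 184063489/900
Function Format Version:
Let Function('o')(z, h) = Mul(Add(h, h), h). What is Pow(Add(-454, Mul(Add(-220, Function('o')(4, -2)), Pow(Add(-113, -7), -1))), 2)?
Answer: Rational(184063489, 900) ≈ 2.0452e+5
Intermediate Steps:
Function('o')(z, h) = Mul(2, Pow(h, 2)) (Function('o')(z, h) = Mul(Mul(2, h), h) = Mul(2, Pow(h, 2)))
Pow(Add(-454, Mul(Add(-220, Function('o')(4, -2)), Pow(Add(-113, -7), -1))), 2) = Pow(Add(-454, Mul(Add(-220, Mul(2, Pow(-2, 2))), Pow(Add(-113, -7), -1))), 2) = Pow(Add(-454, Mul(Add(-220, Mul(2, 4)), Pow(-120, -1))), 2) = Pow(Add(-454, Mul(Add(-220, 8), Rational(-1, 120))), 2) = Pow(Add(-454, Mul(-212, Rational(-1, 120))), 2) = Pow(Add(-454, Rational(53, 30)), 2) = Pow(Rational(-13567, 30), 2) = Rational(184063489, 900)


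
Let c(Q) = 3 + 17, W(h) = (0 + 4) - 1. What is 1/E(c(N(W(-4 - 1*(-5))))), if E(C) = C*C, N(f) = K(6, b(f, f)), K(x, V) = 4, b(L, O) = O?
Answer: 1/400 ≈ 0.0025000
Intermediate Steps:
W(h) = 3 (W(h) = 4 - 1 = 3)
N(f) = 4
c(Q) = 20
E(C) = C²
1/E(c(N(W(-4 - 1*(-5))))) = 1/(20²) = 1/400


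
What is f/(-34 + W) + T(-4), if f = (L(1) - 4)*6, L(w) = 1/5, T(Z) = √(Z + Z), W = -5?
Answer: 38/65 + 2*I*√2 ≈ 0.58462 + 2.8284*I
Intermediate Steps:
T(Z) = √2*√Z (T(Z) = √(2*Z) = √2*√Z)
L(w) = ⅕
f = -114/5 (f = (⅕ - 4)*6 = -19/5*6 = -114/5 ≈ -22.800)
f/(-34 + W) + T(-4) = -114/5/(-34 - 5) + √2*√(-4) = -114/5/(-39) + √2*(2*I) = -1/39*(-114/5) + 2*I*√2 = 38/65 + 2*I*√2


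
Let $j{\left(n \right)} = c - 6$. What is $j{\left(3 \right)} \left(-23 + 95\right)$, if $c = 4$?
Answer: $-144$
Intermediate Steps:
$j{\left(n \right)} = -2$ ($j{\left(n \right)} = 4 - 6 = -2$)
$j{\left(3 \right)} \left(-23 + 95\right) = - 2 \left(-23 + 95\right) = \left(-2\right) 72 = -144$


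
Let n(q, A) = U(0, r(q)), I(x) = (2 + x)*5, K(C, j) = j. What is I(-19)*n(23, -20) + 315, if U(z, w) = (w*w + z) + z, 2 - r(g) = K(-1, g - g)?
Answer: -25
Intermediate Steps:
r(g) = 2 (r(g) = 2 - (g - g) = 2 - 1*0 = 2 + 0 = 2)
U(z, w) = w**2 + 2*z (U(z, w) = (w**2 + z) + z = (z + w**2) + z = w**2 + 2*z)
I(x) = 10 + 5*x
n(q, A) = 4 (n(q, A) = 2**2 + 2*0 = 4 + 0 = 4)
I(-19)*n(23, -20) + 315 = (10 + 5*(-19))*4 + 315 = (10 - 95)*4 + 315 = -85*4 + 315 = -340 + 315 = -25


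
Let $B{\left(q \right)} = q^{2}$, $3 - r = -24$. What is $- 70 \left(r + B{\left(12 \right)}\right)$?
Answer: $-11970$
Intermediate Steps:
$r = 27$ ($r = 3 - -24 = 3 + 24 = 27$)
$- 70 \left(r + B{\left(12 \right)}\right) = - 70 \left(27 + 12^{2}\right) = - 70 \left(27 + 144\right) = \left(-70\right) 171 = -11970$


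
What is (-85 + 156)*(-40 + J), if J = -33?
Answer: -5183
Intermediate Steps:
(-85 + 156)*(-40 + J) = (-85 + 156)*(-40 - 33) = 71*(-73) = -5183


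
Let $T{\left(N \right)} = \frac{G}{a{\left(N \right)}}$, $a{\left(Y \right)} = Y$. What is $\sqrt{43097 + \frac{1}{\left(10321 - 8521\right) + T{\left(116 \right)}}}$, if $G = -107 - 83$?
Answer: $\frac{11 \sqrt{3875001990315}}{104305} \approx 207.6$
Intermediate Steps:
$G = -190$
$T{\left(N \right)} = - \frac{190}{N}$
$\sqrt{43097 + \frac{1}{\left(10321 - 8521\right) + T{\left(116 \right)}}} = \sqrt{43097 + \frac{1}{\left(10321 - 8521\right) - \frac{190}{116}}} = \sqrt{43097 + \frac{1}{\left(10321 - 8521\right) - \frac{95}{58}}} = \sqrt{43097 + \frac{1}{1800 - \frac{95}{58}}} = \sqrt{43097 + \frac{1}{\frac{104305}{58}}} = \sqrt{43097 + \frac{58}{104305}} = \sqrt{\frac{4495232643}{104305}} = \frac{11 \sqrt{3875001990315}}{104305}$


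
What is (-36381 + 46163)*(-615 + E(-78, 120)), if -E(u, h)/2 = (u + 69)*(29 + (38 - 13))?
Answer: 3492174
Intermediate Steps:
E(u, h) = -7452 - 108*u (E(u, h) = -2*(u + 69)*(29 + (38 - 13)) = -2*(69 + u)*(29 + 25) = -2*(69 + u)*54 = -2*(3726 + 54*u) = -7452 - 108*u)
(-36381 + 46163)*(-615 + E(-78, 120)) = (-36381 + 46163)*(-615 + (-7452 - 108*(-78))) = 9782*(-615 + (-7452 + 8424)) = 9782*(-615 + 972) = 9782*357 = 3492174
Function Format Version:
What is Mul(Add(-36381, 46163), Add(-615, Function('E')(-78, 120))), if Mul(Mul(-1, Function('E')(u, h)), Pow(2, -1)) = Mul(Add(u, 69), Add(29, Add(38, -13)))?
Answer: 3492174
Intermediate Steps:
Function('E')(u, h) = Add(-7452, Mul(-108, u)) (Function('E')(u, h) = Mul(-2, Mul(Add(u, 69), Add(29, Add(38, -13)))) = Mul(-2, Mul(Add(69, u), Add(29, 25))) = Mul(-2, Mul(Add(69, u), 54)) = Mul(-2, Add(3726, Mul(54, u))) = Add(-7452, Mul(-108, u)))
Mul(Add(-36381, 46163), Add(-615, Function('E')(-78, 120))) = Mul(Add(-36381, 46163), Add(-615, Add(-7452, Mul(-108, -78)))) = Mul(9782, Add(-615, Add(-7452, 8424))) = Mul(9782, Add(-615, 972)) = Mul(9782, 357) = 3492174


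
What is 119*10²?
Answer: 11900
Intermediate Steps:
119*10² = 119*100 = 11900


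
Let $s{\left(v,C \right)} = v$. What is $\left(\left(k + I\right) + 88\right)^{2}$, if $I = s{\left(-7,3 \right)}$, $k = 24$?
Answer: $11025$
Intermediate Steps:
$I = -7$
$\left(\left(k + I\right) + 88\right)^{2} = \left(\left(24 - 7\right) + 88\right)^{2} = \left(17 + 88\right)^{2} = 105^{2} = 11025$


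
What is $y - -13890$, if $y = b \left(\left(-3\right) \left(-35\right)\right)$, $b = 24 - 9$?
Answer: $15465$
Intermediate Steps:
$b = 15$
$y = 1575$ ($y = 15 \left(\left(-3\right) \left(-35\right)\right) = 15 \cdot 105 = 1575$)
$y - -13890 = 1575 - -13890 = 1575 + 13890 = 15465$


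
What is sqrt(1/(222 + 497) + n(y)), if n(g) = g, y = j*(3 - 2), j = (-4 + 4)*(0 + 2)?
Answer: sqrt(719)/719 ≈ 0.037294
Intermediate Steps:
j = 0 (j = 0*2 = 0)
y = 0 (y = 0*(3 - 2) = 0*1 = 0)
sqrt(1/(222 + 497) + n(y)) = sqrt(1/(222 + 497) + 0) = sqrt(1/719 + 0) = sqrt(1/719) = sqrt(719)/719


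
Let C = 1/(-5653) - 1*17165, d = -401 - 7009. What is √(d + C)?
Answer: 2*I*√196332189207/5653 ≈ 156.76*I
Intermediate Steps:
d = -7410
C = -97033746/5653 (C = -1/5653 - 17165 = -97033746/5653 ≈ -17165.)
√(d + C) = √(-7410 - 97033746/5653) = √(-138922476/5653) = 2*I*√196332189207/5653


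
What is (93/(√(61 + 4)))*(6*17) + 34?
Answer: 34 + 9486*√65/65 ≈ 1210.6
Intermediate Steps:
(93/(√(61 + 4)))*(6*17) + 34 = (93/(√65))*102 + 34 = (93*(√65/65))*102 + 34 = (93*√65/65)*102 + 34 = 9486*√65/65 + 34 = 34 + 9486*√65/65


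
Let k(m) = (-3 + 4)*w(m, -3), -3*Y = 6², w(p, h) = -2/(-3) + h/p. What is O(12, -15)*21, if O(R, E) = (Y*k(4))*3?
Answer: 63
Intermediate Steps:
w(p, h) = ⅔ + h/p (w(p, h) = -2*(-⅓) + h/p = ⅔ + h/p)
Y = -12 (Y = -⅓*6² = -⅓*36 = -12)
k(m) = ⅔ - 3/m (k(m) = (-3 + 4)*(⅔ - 3/m) = 1*(⅔ - 3/m) = ⅔ - 3/m)
O(R, E) = 3 (O(R, E) = -12*(⅔ - 3/4)*3 = -12*(⅔ - 3*¼)*3 = -12*(⅔ - ¾)*3 = -12*(-1/12)*3 = 1*3 = 3)
O(12, -15)*21 = 3*21 = 63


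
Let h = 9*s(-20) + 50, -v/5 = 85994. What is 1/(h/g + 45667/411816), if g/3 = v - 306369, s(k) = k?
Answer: 303236181624/33644238473 ≈ 9.0130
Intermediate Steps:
v = -429970 (v = -5*85994 = -429970)
h = -130 (h = 9*(-20) + 50 = -180 + 50 = -130)
g = -2209017 (g = 3*(-429970 - 306369) = 3*(-736339) = -2209017)
1/(h/g + 45667/411816) = 1/(-130/(-2209017) + 45667/411816) = 1/(-130*(-1/2209017) + 45667*(1/411816)) = 1/(130/2209017 + 45667/411816) = 1/(33644238473/303236181624) = 303236181624/33644238473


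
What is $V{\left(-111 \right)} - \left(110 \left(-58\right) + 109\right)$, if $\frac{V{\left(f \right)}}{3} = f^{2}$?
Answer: $43234$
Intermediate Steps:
$V{\left(f \right)} = 3 f^{2}$
$V{\left(-111 \right)} - \left(110 \left(-58\right) + 109\right) = 3 \left(-111\right)^{2} - \left(110 \left(-58\right) + 109\right) = 3 \cdot 12321 - \left(-6380 + 109\right) = 36963 - -6271 = 36963 + 6271 = 43234$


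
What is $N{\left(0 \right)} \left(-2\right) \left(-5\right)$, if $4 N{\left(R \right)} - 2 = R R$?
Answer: $5$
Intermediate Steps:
$N{\left(R \right)} = \frac{1}{2} + \frac{R^{2}}{4}$ ($N{\left(R \right)} = \frac{1}{2} + \frac{R R}{4} = \frac{1}{2} + \frac{R^{2}}{4}$)
$N{\left(0 \right)} \left(-2\right) \left(-5\right) = \left(\frac{1}{2} + \frac{0^{2}}{4}\right) \left(-2\right) \left(-5\right) = \left(\frac{1}{2} + \frac{1}{4} \cdot 0\right) \left(-2\right) \left(-5\right) = \left(\frac{1}{2} + 0\right) \left(-2\right) \left(-5\right) = \frac{1}{2} \left(-2\right) \left(-5\right) = \left(-1\right) \left(-5\right) = 5$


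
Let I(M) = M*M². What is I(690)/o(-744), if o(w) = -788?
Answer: -82127250/197 ≈ -4.1689e+5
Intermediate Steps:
I(M) = M³
I(690)/o(-744) = 690³/(-788) = 328509000*(-1/788) = -82127250/197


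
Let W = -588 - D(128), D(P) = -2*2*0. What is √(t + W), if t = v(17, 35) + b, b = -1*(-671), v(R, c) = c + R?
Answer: 3*√15 ≈ 11.619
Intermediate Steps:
D(P) = 0 (D(P) = -4*0 = 0)
v(R, c) = R + c
b = 671
W = -588 (W = -588 - 1*0 = -588 + 0 = -588)
t = 723 (t = (17 + 35) + 671 = 52 + 671 = 723)
√(t + W) = √(723 - 588) = √135 = 3*√15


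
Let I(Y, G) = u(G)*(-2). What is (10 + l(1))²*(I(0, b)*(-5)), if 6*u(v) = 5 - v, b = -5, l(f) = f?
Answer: 6050/3 ≈ 2016.7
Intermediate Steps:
u(v) = ⅚ - v/6 (u(v) = (5 - v)/6 = ⅚ - v/6)
I(Y, G) = -5/3 + G/3 (I(Y, G) = (⅚ - G/6)*(-2) = -5/3 + G/3)
(10 + l(1))²*(I(0, b)*(-5)) = (10 + 1)²*((-5/3 + (⅓)*(-5))*(-5)) = 11²*((-5/3 - 5/3)*(-5)) = 121*(-10/3*(-5)) = 121*(50/3) = 6050/3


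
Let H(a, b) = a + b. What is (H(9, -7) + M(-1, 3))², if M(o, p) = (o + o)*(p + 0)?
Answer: 16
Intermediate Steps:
M(o, p) = 2*o*p (M(o, p) = (2*o)*p = 2*o*p)
(H(9, -7) + M(-1, 3))² = ((9 - 7) + 2*(-1)*3)² = (2 - 6)² = (-4)² = 16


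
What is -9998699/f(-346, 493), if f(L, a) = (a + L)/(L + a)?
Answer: -9998699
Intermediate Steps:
f(L, a) = 1 (f(L, a) = (L + a)/(L + a) = 1)
-9998699/f(-346, 493) = -9998699/1 = -9998699*1 = -9998699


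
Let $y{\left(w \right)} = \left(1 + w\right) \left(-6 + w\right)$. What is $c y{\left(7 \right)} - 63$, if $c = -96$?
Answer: $-831$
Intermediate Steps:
$c y{\left(7 \right)} - 63 = - 96 \left(-6 + 7^{2} - 35\right) - 63 = - 96 \left(-6 + 49 - 35\right) - 63 = \left(-96\right) 8 - 63 = -768 - 63 = -831$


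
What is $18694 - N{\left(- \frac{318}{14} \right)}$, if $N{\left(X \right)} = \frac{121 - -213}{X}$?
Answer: $\frac{2974684}{159} \approx 18709.0$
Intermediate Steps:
$N{\left(X \right)} = \frac{334}{X}$ ($N{\left(X \right)} = \frac{121 + 213}{X} = \frac{334}{X}$)
$18694 - N{\left(- \frac{318}{14} \right)} = 18694 - \frac{334}{\left(-318\right) \frac{1}{14}} = 18694 - \frac{334}{- \frac{159}{7}} = 18694 - 334 \left(- \frac{7}{159}\right) = 18694 - - \frac{2338}{159} = 18694 + \frac{2338}{159} = \frac{2974684}{159}$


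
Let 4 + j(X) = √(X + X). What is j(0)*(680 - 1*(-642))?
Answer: -5288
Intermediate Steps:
j(X) = -4 + √2*√X (j(X) = -4 + √(X + X) = -4 + √(2*X) = -4 + √2*√X)
j(0)*(680 - 1*(-642)) = (-4 + √2*√0)*(680 - 1*(-642)) = (-4 + √2*0)*(680 + 642) = (-4 + 0)*1322 = -4*1322 = -5288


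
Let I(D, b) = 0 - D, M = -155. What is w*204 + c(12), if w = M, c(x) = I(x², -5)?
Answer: -31764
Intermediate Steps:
I(D, b) = -D
c(x) = -x²
w = -155
w*204 + c(12) = -155*204 - 1*12² = -31620 - 1*144 = -31620 - 144 = -31764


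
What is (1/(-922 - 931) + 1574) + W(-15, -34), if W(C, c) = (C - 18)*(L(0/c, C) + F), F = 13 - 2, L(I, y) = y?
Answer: 3161217/1853 ≈ 1706.0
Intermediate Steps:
F = 11
W(C, c) = (-18 + C)*(11 + C) (W(C, c) = (C - 18)*(C + 11) = (-18 + C)*(11 + C))
(1/(-922 - 931) + 1574) + W(-15, -34) = (1/(-922 - 931) + 1574) + (-198 + (-15)**2 - 7*(-15)) = (1/(-1853) + 1574) + (-198 + 225 + 105) = (-1/1853 + 1574) + 132 = 2916621/1853 + 132 = 3161217/1853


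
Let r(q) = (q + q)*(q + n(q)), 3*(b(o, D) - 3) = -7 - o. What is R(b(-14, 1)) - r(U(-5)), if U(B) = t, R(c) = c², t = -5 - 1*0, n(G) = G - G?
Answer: -194/9 ≈ -21.556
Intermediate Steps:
n(G) = 0
t = -5 (t = -5 + 0 = -5)
b(o, D) = ⅔ - o/3 (b(o, D) = 3 + (-7 - o)/3 = 3 + (-7/3 - o/3) = ⅔ - o/3)
U(B) = -5
r(q) = 2*q² (r(q) = (q + q)*(q + 0) = (2*q)*q = 2*q²)
R(b(-14, 1)) - r(U(-5)) = (⅔ - ⅓*(-14))² - 2*(-5)² = (⅔ + 14/3)² - 2*25 = (16/3)² - 1*50 = 256/9 - 50 = -194/9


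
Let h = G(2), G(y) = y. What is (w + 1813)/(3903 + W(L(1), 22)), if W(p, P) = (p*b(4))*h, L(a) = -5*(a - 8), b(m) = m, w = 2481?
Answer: 4294/4183 ≈ 1.0265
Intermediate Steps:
h = 2
L(a) = 40 - 5*a (L(a) = -5*(-8 + a) = 40 - 5*a)
W(p, P) = 8*p (W(p, P) = (p*4)*2 = (4*p)*2 = 8*p)
(w + 1813)/(3903 + W(L(1), 22)) = (2481 + 1813)/(3903 + 8*(40 - 5*1)) = 4294/(3903 + 8*(40 - 5)) = 4294/(3903 + 8*35) = 4294/(3903 + 280) = 4294/4183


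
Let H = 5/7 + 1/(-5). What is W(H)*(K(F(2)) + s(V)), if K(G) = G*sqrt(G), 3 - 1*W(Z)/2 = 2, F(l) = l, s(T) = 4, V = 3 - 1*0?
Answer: 8 + 4*sqrt(2) ≈ 13.657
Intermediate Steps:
V = 3 (V = 3 + 0 = 3)
H = 18/35 (H = 5*(1/7) + 1*(-1/5) = 5/7 - 1/5 = 18/35 ≈ 0.51429)
W(Z) = 2 (W(Z) = 6 - 2*2 = 6 - 4 = 2)
K(G) = G**(3/2)
W(H)*(K(F(2)) + s(V)) = 2*(2**(3/2) + 4) = 2*(2*sqrt(2) + 4) = 2*(4 + 2*sqrt(2)) = 8 + 4*sqrt(2)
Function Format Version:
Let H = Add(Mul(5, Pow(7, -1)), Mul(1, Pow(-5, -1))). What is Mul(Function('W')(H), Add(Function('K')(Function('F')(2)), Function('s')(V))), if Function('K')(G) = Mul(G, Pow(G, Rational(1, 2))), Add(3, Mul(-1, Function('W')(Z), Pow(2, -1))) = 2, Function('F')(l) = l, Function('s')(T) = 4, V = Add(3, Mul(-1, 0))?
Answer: Add(8, Mul(4, Pow(2, Rational(1, 2)))) ≈ 13.657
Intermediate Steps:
V = 3 (V = Add(3, 0) = 3)
H = Rational(18, 35) (H = Add(Mul(5, Rational(1, 7)), Mul(1, Rational(-1, 5))) = Add(Rational(5, 7), Rational(-1, 5)) = Rational(18, 35) ≈ 0.51429)
Function('W')(Z) = 2 (Function('W')(Z) = Add(6, Mul(-2, 2)) = Add(6, -4) = 2)
Function('K')(G) = Pow(G, Rational(3, 2))
Mul(Function('W')(H), Add(Function('K')(Function('F')(2)), Function('s')(V))) = Mul(2, Add(Pow(2, Rational(3, 2)), 4)) = Mul(2, Add(Mul(2, Pow(2, Rational(1, 2))), 4)) = Mul(2, Add(4, Mul(2, Pow(2, Rational(1, 2))))) = Add(8, Mul(4, Pow(2, Rational(1, 2))))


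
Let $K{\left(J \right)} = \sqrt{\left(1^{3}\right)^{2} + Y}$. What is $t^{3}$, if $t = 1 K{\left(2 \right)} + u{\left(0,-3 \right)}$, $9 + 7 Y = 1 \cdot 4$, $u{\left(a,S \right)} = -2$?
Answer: $- \frac{68}{7} + \frac{86 \sqrt{14}}{49} \approx -3.1473$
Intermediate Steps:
$Y = - \frac{5}{7}$ ($Y = - \frac{9}{7} + \frac{1 \cdot 4}{7} = - \frac{9}{7} + \frac{1}{7} \cdot 4 = - \frac{9}{7} + \frac{4}{7} = - \frac{5}{7} \approx -0.71429$)
$K{\left(J \right)} = \frac{\sqrt{14}}{7}$ ($K{\left(J \right)} = \sqrt{\left(1^{3}\right)^{2} - \frac{5}{7}} = \sqrt{1^{2} - \frac{5}{7}} = \sqrt{1 - \frac{5}{7}} = \sqrt{\frac{2}{7}} = \frac{\sqrt{14}}{7}$)
$t = -2 + \frac{\sqrt{14}}{7}$ ($t = 1 \frac{\sqrt{14}}{7} - 2 = \frac{\sqrt{14}}{7} - 2 = -2 + \frac{\sqrt{14}}{7} \approx -1.4655$)
$t^{3} = \left(-2 + \frac{\sqrt{14}}{7}\right)^{3}$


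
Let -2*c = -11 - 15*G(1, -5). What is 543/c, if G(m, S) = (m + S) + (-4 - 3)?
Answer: -543/77 ≈ -7.0519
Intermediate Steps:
G(m, S) = -7 + S + m (G(m, S) = (S + m) - 7 = -7 + S + m)
c = -77 (c = -(-11 - 15*(-7 - 5 + 1))/2 = -(-11 - 15*(-11))/2 = -(-11 + 165)/2 = -1/2*154 = -77)
543/c = 543/(-77) = 543*(-1/77) = -543/77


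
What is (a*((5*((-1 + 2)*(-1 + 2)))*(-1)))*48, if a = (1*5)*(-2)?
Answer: 2400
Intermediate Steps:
a = -10 (a = 5*(-2) = -10)
(a*((5*((-1 + 2)*(-1 + 2)))*(-1)))*48 = -10*5*((-1 + 2)*(-1 + 2))*(-1)*48 = -10*5*(1*1)*(-1)*48 = -10*5*1*(-1)*48 = -50*(-1)*48 = -10*(-5)*48 = 50*48 = 2400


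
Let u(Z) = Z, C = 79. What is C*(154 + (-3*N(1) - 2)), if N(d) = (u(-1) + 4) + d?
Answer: 11060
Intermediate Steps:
N(d) = 3 + d (N(d) = (-1 + 4) + d = 3 + d)
C*(154 + (-3*N(1) - 2)) = 79*(154 + (-3*(3 + 1) - 2)) = 79*(154 + (-3*4 - 2)) = 79*(154 + (-12 - 2)) = 79*(154 - 14) = 79*140 = 11060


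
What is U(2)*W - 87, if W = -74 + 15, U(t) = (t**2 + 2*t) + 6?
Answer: -913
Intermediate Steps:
U(t) = 6 + t**2 + 2*t
W = -59
U(2)*W - 87 = (6 + 2**2 + 2*2)*(-59) - 87 = (6 + 4 + 4)*(-59) - 87 = 14*(-59) - 87 = -826 - 87 = -913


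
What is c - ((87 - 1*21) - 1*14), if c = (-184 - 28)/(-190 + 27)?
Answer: -8264/163 ≈ -50.699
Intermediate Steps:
c = 212/163 (c = -212/(-163) = -212*(-1/163) = 212/163 ≈ 1.3006)
c - ((87 - 1*21) - 1*14) = 212/163 - ((87 - 1*21) - 1*14) = 212/163 - ((87 - 21) - 14) = 212/163 - (66 - 14) = 212/163 - 1*52 = 212/163 - 52 = -8264/163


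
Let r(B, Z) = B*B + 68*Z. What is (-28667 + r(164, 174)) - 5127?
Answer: 4934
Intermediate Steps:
r(B, Z) = B² + 68*Z
(-28667 + r(164, 174)) - 5127 = (-28667 + (164² + 68*174)) - 5127 = (-28667 + (26896 + 11832)) - 5127 = (-28667 + 38728) - 5127 = 10061 - 5127 = 4934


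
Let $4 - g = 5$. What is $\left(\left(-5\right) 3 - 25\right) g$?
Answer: $40$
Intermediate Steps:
$g = -1$ ($g = 4 - 5 = -1$)
$\left(\left(-5\right) 3 - 25\right) g = \left(\left(-5\right) 3 - 25\right) \left(-1\right) = \left(-15 - 25\right) \left(-1\right) = \left(-40\right) \left(-1\right) = 40$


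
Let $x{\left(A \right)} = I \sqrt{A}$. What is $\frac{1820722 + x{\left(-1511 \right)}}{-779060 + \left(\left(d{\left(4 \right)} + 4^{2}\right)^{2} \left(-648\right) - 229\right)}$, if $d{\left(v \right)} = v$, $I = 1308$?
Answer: $- \frac{1820722}{1038489} - \frac{436 i \sqrt{1511}}{346163} \approx -1.7532 - 0.04896 i$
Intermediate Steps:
$x{\left(A \right)} = 1308 \sqrt{A}$
$\frac{1820722 + x{\left(-1511 \right)}}{-779060 + \left(\left(d{\left(4 \right)} + 4^{2}\right)^{2} \left(-648\right) - 229\right)} = \frac{1820722 + 1308 \sqrt{-1511}}{-779060 + \left(\left(4 + 4^{2}\right)^{2} \left(-648\right) - 229\right)} = \frac{1820722 + 1308 i \sqrt{1511}}{-779060 + \left(\left(4 + 16\right)^{2} \left(-648\right) - 229\right)} = \frac{1820722 + 1308 i \sqrt{1511}}{-779060 + \left(20^{2} \left(-648\right) - 229\right)} = \frac{1820722 + 1308 i \sqrt{1511}}{-779060 + \left(400 \left(-648\right) - 229\right)} = \frac{1820722 + 1308 i \sqrt{1511}}{-779060 - 259429} = \frac{1820722 + 1308 i \sqrt{1511}}{-1038489} = \left(1820722 + 1308 i \sqrt{1511}\right) \left(- \frac{1}{1038489}\right) = - \frac{1820722}{1038489} - \frac{436 i \sqrt{1511}}{346163}$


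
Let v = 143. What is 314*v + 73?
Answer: 44975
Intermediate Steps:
314*v + 73 = 314*143 + 73 = 44902 + 73 = 44975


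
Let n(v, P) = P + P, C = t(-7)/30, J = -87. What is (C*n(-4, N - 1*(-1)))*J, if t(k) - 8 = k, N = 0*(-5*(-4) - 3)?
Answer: -29/5 ≈ -5.8000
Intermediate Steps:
N = 0 (N = 0*(20 - 3) = 0*17 = 0)
t(k) = 8 + k
C = 1/30 (C = (8 - 7)/30 = 1*(1/30) = 1/30 ≈ 0.033333)
n(v, P) = 2*P
(C*n(-4, N - 1*(-1)))*J = ((2*(0 - 1*(-1)))/30)*(-87) = ((2*(0 + 1))/30)*(-87) = ((2*1)/30)*(-87) = ((1/30)*2)*(-87) = (1/15)*(-87) = -29/5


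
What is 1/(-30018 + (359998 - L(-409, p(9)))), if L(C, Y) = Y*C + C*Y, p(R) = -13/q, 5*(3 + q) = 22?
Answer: 7/2256690 ≈ 3.1019e-6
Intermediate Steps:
q = 7/5 (q = -3 + (1/5)*22 = -3 + 22/5 = 7/5 ≈ 1.4000)
p(R) = -65/7 (p(R) = -13/7/5 = -13*5/7 = -65/7)
L(C, Y) = 2*C*Y (L(C, Y) = C*Y + C*Y = 2*C*Y)
1/(-30018 + (359998 - L(-409, p(9)))) = 1/(-30018 + (359998 - 2*(-409)*(-65)/7)) = 1/(-30018 + (359998 - 1*53170/7)) = 1/(-30018 + (359998 - 53170/7)) = 1/(-30018 + 2466816/7) = 1/(2256690/7) = 7/2256690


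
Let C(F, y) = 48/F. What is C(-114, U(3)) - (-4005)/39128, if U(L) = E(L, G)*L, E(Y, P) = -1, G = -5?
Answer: -236929/743432 ≈ -0.31870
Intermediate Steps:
U(L) = -L
C(-114, U(3)) - (-4005)/39128 = 48/(-114) - (-4005)/39128 = 48*(-1/114) - (-4005)/39128 = -8/19 - 1*(-4005/39128) = -8/19 + 4005/39128 = -236929/743432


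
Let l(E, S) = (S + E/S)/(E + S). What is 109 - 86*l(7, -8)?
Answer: -2617/4 ≈ -654.25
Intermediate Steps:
l(E, S) = (S + E/S)/(E + S)
109 - 86*l(7, -8) = 109 - 86*(7 + (-8)²)/((-8)*(7 - 8)) = 109 - (-43)*(7 + 64)/(4*(-1)) = 109 - (-43)*(-1)*71/4 = 109 - 86*71/8 = 109 - 3053/4 = -2617/4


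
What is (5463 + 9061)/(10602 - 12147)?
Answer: -14524/1545 ≈ -9.4007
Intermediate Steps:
(5463 + 9061)/(10602 - 12147) = 14524/(-1545) = 14524*(-1/1545) = -14524/1545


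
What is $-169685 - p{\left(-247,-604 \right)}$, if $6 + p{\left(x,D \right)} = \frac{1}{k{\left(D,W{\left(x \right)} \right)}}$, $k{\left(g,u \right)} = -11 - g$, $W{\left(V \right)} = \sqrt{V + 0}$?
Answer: $- \frac{100619648}{593} \approx -1.6968 \cdot 10^{5}$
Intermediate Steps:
$W{\left(V \right)} = \sqrt{V}$
$p{\left(x,D \right)} = -6 + \frac{1}{-11 - D}$
$-169685 - p{\left(-247,-604 \right)} = -169685 - \frac{-67 - -3624}{11 - 604} = -169685 - \frac{-67 + 3624}{-593} = -169685 - \left(- \frac{1}{593}\right) 3557 = -169685 - - \frac{3557}{593} = -169685 + \frac{3557}{593} = - \frac{100619648}{593}$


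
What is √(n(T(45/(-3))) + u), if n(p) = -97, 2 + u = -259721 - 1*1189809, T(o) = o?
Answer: I*√1449629 ≈ 1204.0*I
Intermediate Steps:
u = -1449532 (u = -2 + (-259721 - 1*1189809) = -2 + (-259721 - 1189809) = -2 - 1449530 = -1449532)
√(n(T(45/(-3))) + u) = √(-97 - 1449532) = √(-1449629) = I*√1449629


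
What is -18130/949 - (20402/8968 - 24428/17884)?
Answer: -380765001287/19025517836 ≈ -20.013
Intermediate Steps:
-18130/949 - (20402/8968 - 24428/17884) = -18130*1/949 - (20402*(1/8968) - 24428*1/17884) = -18130/949 - (10201/4484 - 6107/4471) = -18130/949 - 1*18224883/20047964 = -18130/949 - 18224883/20047964 = -380765001287/19025517836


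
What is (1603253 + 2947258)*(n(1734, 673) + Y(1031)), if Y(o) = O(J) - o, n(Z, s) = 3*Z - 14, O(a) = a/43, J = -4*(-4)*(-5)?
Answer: 813044350881/43 ≈ 1.8908e+10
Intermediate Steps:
J = -80 (J = 16*(-5) = -80)
O(a) = a/43 (O(a) = a*(1/43) = a/43)
n(Z, s) = -14 + 3*Z
Y(o) = -80/43 - o (Y(o) = (1/43)*(-80) - o = -80/43 - o)
(1603253 + 2947258)*(n(1734, 673) + Y(1031)) = (1603253 + 2947258)*((-14 + 3*1734) + (-80/43 - 1*1031)) = 4550511*((-14 + 5202) + (-80/43 - 1031)) = 4550511*(5188 - 44413/43) = 4550511*(178671/43) = 813044350881/43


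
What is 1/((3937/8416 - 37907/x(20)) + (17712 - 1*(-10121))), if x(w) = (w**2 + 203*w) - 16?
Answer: 9350176/260168066287 ≈ 3.5939e-5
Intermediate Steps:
x(w) = -16 + w**2 + 203*w
1/((3937/8416 - 37907/x(20)) + (17712 - 1*(-10121))) = 1/((3937/8416 - 37907/(-16 + 20**2 + 203*20)) + (17712 - 1*(-10121))) = 1/((3937*(1/8416) - 37907/(-16 + 400 + 4060)) + (17712 + 10121)) = 1/((3937/8416 - 37907/4444) + 27833) = 1/(-75382321/9350176 + 27833) = 1/(260168066287/9350176) = 9350176/260168066287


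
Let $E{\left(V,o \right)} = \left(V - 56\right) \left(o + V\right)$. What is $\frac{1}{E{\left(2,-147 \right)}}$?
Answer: $\frac{1}{7830} \approx 0.00012771$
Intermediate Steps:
$E{\left(V,o \right)} = \left(-56 + V\right) \left(V + o\right)$
$\frac{1}{E{\left(2,-147 \right)}} = \frac{1}{2^{2} - 112 - -8232 + 2 \left(-147\right)} = \frac{1}{4 - 112 + 8232 - 294} = \frac{1}{7830}$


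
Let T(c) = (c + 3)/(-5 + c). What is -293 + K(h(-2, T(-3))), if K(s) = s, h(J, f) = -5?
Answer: -298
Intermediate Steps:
T(c) = (3 + c)/(-5 + c)
-293 + K(h(-2, T(-3))) = -293 - 5 = -298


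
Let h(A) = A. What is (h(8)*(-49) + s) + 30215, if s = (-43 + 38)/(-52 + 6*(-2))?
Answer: 1908677/64 ≈ 29823.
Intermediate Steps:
s = 5/64 (s = -5/(-52 - 12) = -5/(-64) = -5*(-1/64) = 5/64 ≈ 0.078125)
(h(8)*(-49) + s) + 30215 = (8*(-49) + 5/64) + 30215 = (-392 + 5/64) + 30215 = -25083/64 + 30215 = 1908677/64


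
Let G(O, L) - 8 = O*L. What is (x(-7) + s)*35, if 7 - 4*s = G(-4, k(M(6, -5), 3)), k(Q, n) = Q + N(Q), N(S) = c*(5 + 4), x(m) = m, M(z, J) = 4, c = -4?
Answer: -5495/4 ≈ -1373.8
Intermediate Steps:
N(S) = -36 (N(S) = -4*(5 + 4) = -4*9 = -36)
k(Q, n) = -36 + Q (k(Q, n) = Q - 36 = -36 + Q)
G(O, L) = 8 + L*O (G(O, L) = 8 + O*L = 8 + L*O)
s = -129/4 (s = 7/4 - (8 + (-36 + 4)*(-4))/4 = 7/4 - (8 - 32*(-4))/4 = 7/4 - (8 + 128)/4 = 7/4 - ¼*136 = 7/4 - 34 = -129/4 ≈ -32.250)
(x(-7) + s)*35 = (-7 - 129/4)*35 = -157/4*35 = -5495/4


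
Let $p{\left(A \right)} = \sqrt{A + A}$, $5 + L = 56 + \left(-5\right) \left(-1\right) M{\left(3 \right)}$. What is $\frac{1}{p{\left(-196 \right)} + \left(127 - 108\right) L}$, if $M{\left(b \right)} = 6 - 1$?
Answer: $\frac{361}{521382} - \frac{7 i \sqrt{2}}{1042764} \approx 0.00069239 - 9.4935 \cdot 10^{-6} i$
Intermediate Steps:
$M{\left(b \right)} = 5$
$L = 76$ ($L = -5 + \left(56 + \left(-5\right) \left(-1\right) 5\right) = -5 + \left(56 + 5 \cdot 5\right) = -5 + \left(56 + 25\right) = -5 + 81 = 76$)
$p{\left(A \right)} = \sqrt{2} \sqrt{A}$ ($p{\left(A \right)} = \sqrt{2 A} = \sqrt{2} \sqrt{A}$)
$\frac{1}{p{\left(-196 \right)} + \left(127 - 108\right) L} = \frac{1}{\sqrt{2} \sqrt{-196} + \left(127 - 108\right) 76} = \frac{1}{\sqrt{2} \cdot 14 i + 19 \cdot 76} = \frac{1}{14 i \sqrt{2} + 1444} = \frac{1}{1444 + 14 i \sqrt{2}}$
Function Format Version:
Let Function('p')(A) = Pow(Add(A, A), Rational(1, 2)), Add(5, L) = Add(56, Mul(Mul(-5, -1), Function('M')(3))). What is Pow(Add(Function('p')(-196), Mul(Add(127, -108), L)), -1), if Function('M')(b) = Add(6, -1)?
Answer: Add(Rational(361, 521382), Mul(Rational(-7, 1042764), I, Pow(2, Rational(1, 2)))) ≈ Add(0.00069239, Mul(-9.4935e-6, I))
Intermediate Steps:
Function('M')(b) = 5
L = 76 (L = Add(-5, Add(56, Mul(Mul(-5, -1), 5))) = Add(-5, Add(56, Mul(5, 5))) = Add(-5, Add(56, 25)) = Add(-5, 81) = 76)
Function('p')(A) = Mul(Pow(2, Rational(1, 2)), Pow(A, Rational(1, 2))) (Function('p')(A) = Pow(Mul(2, A), Rational(1, 2)) = Mul(Pow(2, Rational(1, 2)), Pow(A, Rational(1, 2))))
Pow(Add(Function('p')(-196), Mul(Add(127, -108), L)), -1) = Pow(Add(Mul(Pow(2, Rational(1, 2)), Pow(-196, Rational(1, 2))), Mul(Add(127, -108), 76)), -1) = Pow(Add(Mul(Pow(2, Rational(1, 2)), Mul(14, I)), Mul(19, 76)), -1) = Pow(Add(Mul(14, I, Pow(2, Rational(1, 2))), 1444), -1) = Pow(Add(1444, Mul(14, I, Pow(2, Rational(1, 2)))), -1)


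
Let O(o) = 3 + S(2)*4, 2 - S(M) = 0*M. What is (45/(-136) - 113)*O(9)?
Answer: -169543/136 ≈ -1246.6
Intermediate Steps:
S(M) = 2 (S(M) = 2 - 0*M = 2 - 1*0 = 2 + 0 = 2)
O(o) = 11 (O(o) = 3 + 2*4 = 3 + 8 = 11)
(45/(-136) - 113)*O(9) = (45/(-136) - 113)*11 = (45*(-1/136) - 113)*11 = (-45/136 - 113)*11 = -15413/136*11 = -169543/136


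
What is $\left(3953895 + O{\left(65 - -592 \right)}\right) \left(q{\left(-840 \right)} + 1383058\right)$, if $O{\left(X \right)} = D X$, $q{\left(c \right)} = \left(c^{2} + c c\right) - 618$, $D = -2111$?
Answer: $7171184483520$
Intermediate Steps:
$q{\left(c \right)} = -618 + 2 c^{2}$ ($q{\left(c \right)} = \left(c^{2} + c^{2}\right) - 618 = 2 c^{2} - 618 = -618 + 2 c^{2}$)
$O{\left(X \right)} = - 2111 X$
$\left(3953895 + O{\left(65 - -592 \right)}\right) \left(q{\left(-840 \right)} + 1383058\right) = \left(3953895 - 2111 \left(65 - -592\right)\right) \left(\left(-618 + 2 \left(-840\right)^{2}\right) + 1383058\right) = \left(3953895 - 2111 \left(65 + 592\right)\right) \left(\left(-618 + 2 \cdot 705600\right) + 1383058\right) = \left(3953895 - 1386927\right) \left(\left(-618 + 1411200\right) + 1383058\right) = \left(3953895 - 1386927\right) \left(1410582 + 1383058\right) = 2566968 \cdot 2793640 = 7171184483520$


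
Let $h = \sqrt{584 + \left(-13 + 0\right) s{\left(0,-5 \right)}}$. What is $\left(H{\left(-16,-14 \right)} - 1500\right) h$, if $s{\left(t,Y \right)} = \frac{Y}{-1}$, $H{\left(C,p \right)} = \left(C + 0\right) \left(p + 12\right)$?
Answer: $- 1468 \sqrt{519} \approx -33443.0$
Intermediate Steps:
$H{\left(C,p \right)} = C \left(12 + p\right)$
$s{\left(t,Y \right)} = - Y$ ($s{\left(t,Y \right)} = Y \left(-1\right) = - Y$)
$h = \sqrt{519}$ ($h = \sqrt{584 + \left(-13 + 0\right) \left(\left(-1\right) \left(-5\right)\right)} = \sqrt{584 - 65} = \sqrt{519} \approx 22.782$)
$\left(H{\left(-16,-14 \right)} - 1500\right) h = \left(- 16 \left(12 - 14\right) - 1500\right) \sqrt{519} = \left(\left(-16\right) \left(-2\right) - 1500\right) \sqrt{519} = \left(32 - 1500\right) \sqrt{519} = - 1468 \sqrt{519}$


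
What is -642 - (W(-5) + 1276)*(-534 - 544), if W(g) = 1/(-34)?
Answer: 23372523/17 ≈ 1.3749e+6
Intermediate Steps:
W(g) = -1/34
-642 - (W(-5) + 1276)*(-534 - 544) = -642 - (-1/34 + 1276)*(-534 - 544) = -642 - 43383*(-1078)/34 = -642 - 1*(-23383437/17) = -642 + 23383437/17 = 23372523/17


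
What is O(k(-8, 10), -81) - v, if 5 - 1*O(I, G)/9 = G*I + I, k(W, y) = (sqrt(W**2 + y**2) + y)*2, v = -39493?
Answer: 53938 + 2880*sqrt(41) ≈ 72379.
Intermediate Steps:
k(W, y) = 2*y + 2*sqrt(W**2 + y**2) (k(W, y) = (y + sqrt(W**2 + y**2))*2 = 2*y + 2*sqrt(W**2 + y**2))
O(I, G) = 45 - 9*I - 9*G*I (O(I, G) = 45 - 9*(G*I + I) = 45 - 9*(I + G*I) = 45 + (-9*I - 9*G*I) = 45 - 9*I - 9*G*I)
O(k(-8, 10), -81) - v = (45 - 9*(2*10 + 2*sqrt((-8)**2 + 10**2)) - 9*(-81)*(2*10 + 2*sqrt((-8)**2 + 10**2))) - 1*(-39493) = (45 - 9*(20 + 2*sqrt(64 + 100)) - 9*(-81)*(20 + 2*sqrt(64 + 100))) + 39493 = (45 - 9*(20 + 2*sqrt(164)) - 9*(-81)*(20 + 2*sqrt(164))) + 39493 = (45 - 9*(20 + 2*(2*sqrt(41))) - 9*(-81)*(20 + 2*(2*sqrt(41)))) + 39493 = (45 - 9*(20 + 4*sqrt(41)) - 9*(-81)*(20 + 4*sqrt(41))) + 39493 = (45 + (-180 - 36*sqrt(41)) + (14580 + 2916*sqrt(41))) + 39493 = (14445 + 2880*sqrt(41)) + 39493 = 53938 + 2880*sqrt(41)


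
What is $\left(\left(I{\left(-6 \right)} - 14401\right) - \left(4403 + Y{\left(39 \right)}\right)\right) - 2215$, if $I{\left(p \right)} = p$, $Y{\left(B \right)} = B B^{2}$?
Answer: $-80344$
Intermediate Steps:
$Y{\left(B \right)} = B^{3}$
$\left(\left(I{\left(-6 \right)} - 14401\right) - \left(4403 + Y{\left(39 \right)}\right)\right) - 2215 = \left(\left(-6 - 14401\right) - 63722\right) - 2215 = \left(-14407 - 63722\right) - 2215 = -78129 - 2215 = -80344$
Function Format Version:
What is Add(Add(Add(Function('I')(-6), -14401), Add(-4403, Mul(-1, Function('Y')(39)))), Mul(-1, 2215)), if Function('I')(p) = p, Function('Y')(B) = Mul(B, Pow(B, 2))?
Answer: -80344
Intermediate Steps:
Function('Y')(B) = Pow(B, 3)
Add(Add(Add(Function('I')(-6), -14401), Add(-4403, Mul(-1, Function('Y')(39)))), Mul(-1, 2215)) = Add(Add(Add(-6, -14401), Add(-4403, Mul(-1, Pow(39, 3)))), Mul(-1, 2215)) = Add(Add(-14407, Add(-4403, Mul(-1, 59319))), -2215) = Add(Add(-14407, Add(-4403, -59319)), -2215) = Add(Add(-14407, -63722), -2215) = Add(-78129, -2215) = -80344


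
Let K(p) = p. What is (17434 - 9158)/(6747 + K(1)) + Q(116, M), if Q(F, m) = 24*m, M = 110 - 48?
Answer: 2512325/1687 ≈ 1489.2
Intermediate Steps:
M = 62
(17434 - 9158)/(6747 + K(1)) + Q(116, M) = (17434 - 9158)/(6747 + 1) + 24*62 = 8276/6748 + 1488 = 8276*(1/6748) + 1488 = 2069/1687 + 1488 = 2512325/1687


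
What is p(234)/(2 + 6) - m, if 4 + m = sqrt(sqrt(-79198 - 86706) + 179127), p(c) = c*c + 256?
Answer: 13761/2 - sqrt(179127 + 4*I*sqrt(10369)) ≈ 6457.3 - 0.48119*I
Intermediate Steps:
p(c) = 256 + c**2 (p(c) = c**2 + 256 = 256 + c**2)
m = -4 + sqrt(179127 + 4*I*sqrt(10369)) (m = -4 + sqrt(sqrt(-79198 - 86706) + 179127) = -4 + sqrt(sqrt(-165904) + 179127) = -4 + sqrt(4*I*sqrt(10369) + 179127) = -4 + sqrt(179127 + 4*I*sqrt(10369)) ≈ 419.23 + 0.48119*I)
p(234)/(2 + 6) - m = (256 + 234**2)/(2 + 6) - (-4 + sqrt(179127 + 4*I*sqrt(10369))) = (256 + 54756)/8 + (4 - sqrt(179127 + 4*I*sqrt(10369))) = 55012*(1/8) + (4 - sqrt(179127 + 4*I*sqrt(10369))) = 13753/2 + (4 - sqrt(179127 + 4*I*sqrt(10369))) = 13761/2 - sqrt(179127 + 4*I*sqrt(10369))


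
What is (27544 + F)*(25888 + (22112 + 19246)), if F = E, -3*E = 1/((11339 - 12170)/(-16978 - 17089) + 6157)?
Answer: 582759670233808859/314627025 ≈ 1.8522e+9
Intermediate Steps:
E = -34067/629254050 (E = -1/(3*((11339 - 12170)/(-16978 - 17089) + 6157)) = -1/(3*(-831/(-34067) + 6157)) = -1/(3*(-831*(-1/34067) + 6157)) = -1/(3*(831/34067 + 6157)) = -1/(3*209751350/34067) = -⅓*34067/209751350 = -34067/629254050 ≈ -5.4139e-5)
F = -34067/629254050 ≈ -5.4139e-5
(27544 + F)*(25888 + (22112 + 19246)) = (27544 - 34067/629254050)*(25888 + (22112 + 19246)) = 17332173519133*(25888 + 41358)/629254050 = (17332173519133/629254050)*67246 = 582759670233808859/314627025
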